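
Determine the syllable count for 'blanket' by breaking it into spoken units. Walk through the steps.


Break 'blanket' into syllables: blan-ket -> blan | ket = 2 syllables

2 syllables


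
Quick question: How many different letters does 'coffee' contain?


Unique letters in 'coffee': {c, e, f, o} = 4 distinct letters.

4


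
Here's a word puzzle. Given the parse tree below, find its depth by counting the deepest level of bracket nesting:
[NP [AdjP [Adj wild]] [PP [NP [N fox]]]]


Count bracket nesting levels:
'[' at pos 0: depth = 1
'[' at pos 4: depth = 2
'[' at pos 10: depth = 3
'[' at pos 22: depth = 2
'[' at pos 26: depth = 3
'[' at pos 30: depth = 4
Maximum depth reached: 4

4


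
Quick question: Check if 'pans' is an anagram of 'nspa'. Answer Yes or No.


Sorted letters of 'pans': 'anps'
Sorted letters of 'nspa': 'anps'
They match.

Yes


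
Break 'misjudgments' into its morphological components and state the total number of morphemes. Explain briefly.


Step 1: Identify prefix: 'mis' (meaning: wrongly)
Step 2: Identify root: 'judge'
Step 3: Identify suffix(es): 'ment, s'
Decomposition: mis- (prefix: wrongly) + judge (root) + -ment (suffix: action/result) + -s (plural)
Total morphemes: 4

4 morphemes (mis- (prefix: wrongly) + judge (root) + -ment (suffix: action/result) + -s (plural))


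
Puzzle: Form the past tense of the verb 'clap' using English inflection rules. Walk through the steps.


Apply rule: Double final consonant and add -ed. 'clap' becomes 'clapped'.

clapped


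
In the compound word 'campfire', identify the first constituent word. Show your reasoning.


Split 'campfire' into 'camp' + 'fire'. The first part is 'camp'.

camp


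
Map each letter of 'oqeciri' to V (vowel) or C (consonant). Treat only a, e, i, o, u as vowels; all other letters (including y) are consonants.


Letter mapping: o = V, q = C, e = V, c = C, i = V, r = C, i = V.

VCVCVCV


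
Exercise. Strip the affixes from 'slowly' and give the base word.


Remove suffix '-ly' from 'slowly' to get root 'slow'.

slow


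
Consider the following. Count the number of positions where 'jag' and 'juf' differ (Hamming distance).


Alignment:
Position 1: 'j' vs 'j' = match
Position 2: 'a' vs 'u' = DIFFER
Position 3: 'g' vs 'f' = DIFFER
Total differences: 2

2


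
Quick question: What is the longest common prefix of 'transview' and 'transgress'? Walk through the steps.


Compare from the start: 5 characters match: 'trans'. Mismatch at position 6: 'v' vs 'g'.

trans


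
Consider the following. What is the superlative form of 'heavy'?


Apply superlative formation (consonant + y: change y to i, add -est): 'heavy' -> 'heaviest'.

heaviest


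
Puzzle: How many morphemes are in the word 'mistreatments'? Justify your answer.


Decomposition: mis- (prefix) + treat (root) + -ment (suffix) + -s (plural) = 4 morpheme(s)

4 morphemes


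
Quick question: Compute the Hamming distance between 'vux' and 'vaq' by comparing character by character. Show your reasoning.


Alignment:
Position 1: 'v' vs 'v' = match
Position 2: 'u' vs 'a' = DIFFER
Position 3: 'x' vs 'q' = DIFFER
Total differences: 2

2


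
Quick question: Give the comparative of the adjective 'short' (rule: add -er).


Apply comparative formation (add -er): 'short' -> 'shorter'.

shorter


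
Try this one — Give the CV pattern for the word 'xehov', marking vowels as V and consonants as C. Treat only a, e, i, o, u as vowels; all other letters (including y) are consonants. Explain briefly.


Letter mapping: x = C, e = V, h = C, o = V, v = C.

CVCVC


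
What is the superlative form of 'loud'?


Apply superlative formation (add -est): 'loud' -> 'loudest'.

loudest


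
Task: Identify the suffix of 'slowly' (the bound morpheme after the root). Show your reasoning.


The word 'slowly' = 'slow' (root) + '-ly' (suffix). The suffix is '-ly'.

ly


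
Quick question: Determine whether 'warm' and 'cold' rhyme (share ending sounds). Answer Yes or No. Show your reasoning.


Rime (stressed vowel + following sounds) of 'warm': -arm = /ɔːrm/
Rime of 'cold': -old = /oʊld/
/ɔːrm/ and /oʊld/ are different ending sounds, so the words do not rhyme.

No


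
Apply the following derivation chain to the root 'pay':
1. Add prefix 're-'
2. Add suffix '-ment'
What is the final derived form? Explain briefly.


Step 1: Add prefix 're-' to 'pay' = 'repay'
Step 2: Add suffix '-ment' to 'repay' = 'repayment'

repayment


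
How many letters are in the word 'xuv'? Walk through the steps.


Spell out 'xuv' and number each letter: x(1), u(2), v(3). Total: 3 letters.

3


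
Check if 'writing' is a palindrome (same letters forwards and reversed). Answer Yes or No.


Forward: 'writing'
Reversed: 'gnitirw'
They differ.

No


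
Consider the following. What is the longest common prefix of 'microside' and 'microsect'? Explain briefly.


Compare from the start: 6 characters match: 'micros'. Mismatch at position 7: 'i' vs 'e'.

micros


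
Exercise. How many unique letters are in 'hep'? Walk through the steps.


Unique letters in 'hep': {e, h, p} = 3 distinct letters.

3


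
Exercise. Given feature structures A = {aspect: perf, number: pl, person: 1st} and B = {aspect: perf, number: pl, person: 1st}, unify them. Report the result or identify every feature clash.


Compare features:
aspect: A=perf vs B=perf -> unified: perf
number: A=pl vs B=pl -> unified: pl
person: A=1st vs B=1st -> unified: 1st
No clashes found.

Unified: {aspect: perf, number: pl, person: 1st}


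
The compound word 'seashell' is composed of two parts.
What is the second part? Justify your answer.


Split 'seashell' into 'sea' + 'shell'. The second part is 'shell'.

shell


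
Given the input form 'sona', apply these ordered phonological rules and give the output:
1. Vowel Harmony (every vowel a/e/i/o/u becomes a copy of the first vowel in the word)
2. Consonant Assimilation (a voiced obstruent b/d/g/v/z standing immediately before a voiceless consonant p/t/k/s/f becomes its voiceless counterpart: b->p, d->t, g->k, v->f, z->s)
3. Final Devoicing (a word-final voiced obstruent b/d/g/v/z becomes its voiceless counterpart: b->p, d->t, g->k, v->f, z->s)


Starting form: 'sona'
Rule 1: Vowel Harmony: all vowels become 'o' (matching first vowel). 'sona' -> 'sono'
Rule 2: Consonant Assimilation: no voiced obstruent (b/d/g/v/z) stands immediately before a voiceless consonant (p/t/k/s/f). No change.
Rule 3: Final Devoicing: the word ends in the vowel 'o', not a consonant. No change.
Final form: 'sono'

sono


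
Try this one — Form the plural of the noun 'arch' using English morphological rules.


Apply rule: Add -es (sibilant/fricative ending). 'arch' becomes 'arches'.

arches


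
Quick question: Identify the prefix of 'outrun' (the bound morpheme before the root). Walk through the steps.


The word 'outrun' = 'out' (prefix) + 'run' (root). The prefix is 'out'.

out


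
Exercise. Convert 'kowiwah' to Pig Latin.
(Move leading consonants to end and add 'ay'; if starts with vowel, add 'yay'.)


'kowiwah': move consonant cluster 'k' to end and add 'ay': 'owiwahkay'.

owiwahkay


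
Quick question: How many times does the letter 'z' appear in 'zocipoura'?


Letter 'z' in 'zocipoura': found at position(s) 1 = 1 occurrence(s).

1


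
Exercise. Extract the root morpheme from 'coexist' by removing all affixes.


Remove prefix 'co' from 'coexist' to get root 'exist'.

exist


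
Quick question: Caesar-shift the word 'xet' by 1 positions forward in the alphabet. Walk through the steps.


Shift each letter by 1: x -> y, e -> f, t -> u. Result: 'yfu'.

yfu


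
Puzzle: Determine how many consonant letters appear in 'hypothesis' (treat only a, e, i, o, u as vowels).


Consonants in 'hypothesis': h, y, p, t, h, s, s = 7 consonants.

7


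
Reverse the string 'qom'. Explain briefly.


Reverse 'qom' character by character: 'moq'.

moq


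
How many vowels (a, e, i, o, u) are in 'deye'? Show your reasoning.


Vowels in 'deye': e, e = 2 vowels.

2


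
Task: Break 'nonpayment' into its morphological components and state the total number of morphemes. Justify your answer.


Step 1: Identify prefix: 'non' (meaning: not)
Step 2: Identify root: 'pay'
Step 3: Identify suffix(es): 'ment'
Decomposition: non- (prefix: not) + pay (root) + -ment (suffix: action/result)
Total morphemes: 3

3 morphemes (non- (prefix: not) + pay (root) + -ment (suffix: action/result))


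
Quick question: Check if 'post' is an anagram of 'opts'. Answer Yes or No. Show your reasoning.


Sorted letters of 'post': 'opst'
Sorted letters of 'opts': 'opst'
They match.

Yes


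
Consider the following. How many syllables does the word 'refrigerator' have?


Break 'refrigerator' into syllables: re-frig-er-a-tor -> re | frig | er | a | tor = 5 syllables

5 syllables


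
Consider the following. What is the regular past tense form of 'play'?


Apply rule: Add -ed. 'play' becomes 'played'.

played


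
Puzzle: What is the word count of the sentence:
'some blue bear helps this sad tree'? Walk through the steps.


Split into words: some | blue | bear | helps | this | sad | tree = 7 words.

7


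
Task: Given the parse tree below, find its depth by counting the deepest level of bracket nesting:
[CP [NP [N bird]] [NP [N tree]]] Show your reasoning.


Count bracket nesting levels:
'[' at pos 0: depth = 1
'[' at pos 4: depth = 2
'[' at pos 8: depth = 3
'[' at pos 18: depth = 2
'[' at pos 22: depth = 3
Maximum depth reached: 3

3


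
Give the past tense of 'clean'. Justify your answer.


Apply rule: Add -ed. 'clean' becomes 'cleaned'.

cleaned


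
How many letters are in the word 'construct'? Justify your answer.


Spell out 'construct' and number each letter: c(1), o(2), n(3), s(4), t(5), r(6), u(7), c(8), t(9). Total: 9 letters.

9


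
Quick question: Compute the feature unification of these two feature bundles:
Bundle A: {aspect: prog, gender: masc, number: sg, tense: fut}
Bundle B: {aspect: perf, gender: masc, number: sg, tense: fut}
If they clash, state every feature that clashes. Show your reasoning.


Compare features:
aspect: A=prog vs B=perf -> CLASH
gender: A=masc vs B=masc -> unified: masc
number: A=sg vs B=sg -> unified: sg
tense: A=fut vs B=fut -> unified: fut
Clash detected on feature 'aspect' (prog vs perf); unification fails.

CLASH on 'aspect' (prog vs perf)


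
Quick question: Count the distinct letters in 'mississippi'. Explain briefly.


Unique letters in 'mississippi': {i, m, p, s} = 4 distinct letters.

4


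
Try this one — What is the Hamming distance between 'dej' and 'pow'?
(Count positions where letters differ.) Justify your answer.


Alignment:
Position 1: 'd' vs 'p' = DIFFER
Position 2: 'e' vs 'o' = DIFFER
Position 3: 'j' vs 'w' = DIFFER
Total differences: 3

3


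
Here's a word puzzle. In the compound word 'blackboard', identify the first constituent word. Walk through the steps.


Split 'blackboard' into 'black' + 'board'. The first part is 'black'.

black


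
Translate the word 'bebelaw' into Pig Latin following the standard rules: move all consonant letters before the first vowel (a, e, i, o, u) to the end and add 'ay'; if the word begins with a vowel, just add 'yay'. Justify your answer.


'bebelaw': move consonant cluster 'b' to end and add 'ay': 'ebelawbay'.

ebelawbay


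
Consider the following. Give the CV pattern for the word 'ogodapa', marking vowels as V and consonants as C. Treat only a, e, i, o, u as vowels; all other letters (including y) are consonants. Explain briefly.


Letter mapping: o = V, g = C, o = V, d = C, a = V, p = C, a = V.

VCVCVCV


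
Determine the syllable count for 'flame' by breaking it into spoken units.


Break 'flame' into syllables: flame -> flame = 1 syllable

1 syllable


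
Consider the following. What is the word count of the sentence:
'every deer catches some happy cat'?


Split into words: every | deer | catches | some | happy | cat = 6 words.

6


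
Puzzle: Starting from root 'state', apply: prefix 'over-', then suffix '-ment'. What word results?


Step 1: Add prefix 'over-' to 'state' = 'overstate'
Step 2: Add suffix '-ment' to 'overstate' = 'overstatement'

overstatement


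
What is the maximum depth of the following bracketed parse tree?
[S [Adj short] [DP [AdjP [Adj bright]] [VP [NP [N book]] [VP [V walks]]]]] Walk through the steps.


Count bracket nesting levels:
'[' at pos 0: depth = 1
'[' at pos 3: depth = 2
'[' at pos 15: depth = 2
'[' at pos 19: depth = 3
'[' at pos 25: depth = 4
'[' at pos 39: depth = 3
'[' at pos 43: depth = 4
'[' at pos 47: depth = 5
'[' at pos 57: depth = 4
'[' at pos 61: depth = 5
Maximum depth reached: 5

5


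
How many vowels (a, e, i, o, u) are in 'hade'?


Vowels in 'hade': a, e = 2 vowels.

2


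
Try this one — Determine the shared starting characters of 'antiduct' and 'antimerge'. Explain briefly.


Compare from the start: 4 characters match: 'anti'. Mismatch at position 5: 'd' vs 'm'.

anti


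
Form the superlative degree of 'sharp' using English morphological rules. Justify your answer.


Apply superlative formation (add -est): 'sharp' -> 'sharpest'.

sharpest


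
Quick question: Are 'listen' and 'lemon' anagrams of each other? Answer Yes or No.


Sorted letters of 'listen': 'eilnst'
Sorted letters of 'lemon': 'elmno'
They do not match.

No


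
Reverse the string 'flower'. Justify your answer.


Reverse 'flower' character by character: 'rewolf'.

rewolf


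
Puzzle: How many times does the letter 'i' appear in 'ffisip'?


Letter 'i' in 'ffisip': found at position(s) 3, 5 = 2 occurrence(s).

2


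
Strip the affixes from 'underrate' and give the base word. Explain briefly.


Remove prefix 'under' from 'underrate' to get root 'rate'.

rate


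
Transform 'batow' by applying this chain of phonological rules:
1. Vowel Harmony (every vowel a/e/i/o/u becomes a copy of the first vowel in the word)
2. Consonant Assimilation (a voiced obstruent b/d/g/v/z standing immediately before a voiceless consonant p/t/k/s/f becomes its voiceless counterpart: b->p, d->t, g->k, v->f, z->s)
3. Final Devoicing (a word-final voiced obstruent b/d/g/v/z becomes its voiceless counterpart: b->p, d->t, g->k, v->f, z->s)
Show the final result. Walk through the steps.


Starting form: 'batow'
Rule 1: Vowel Harmony: all vowels become 'a' (matching first vowel). 'batow' -> 'bataw'
Rule 2: Consonant Assimilation: no voiced obstruent (b/d/g/v/z) stands immediately before a voiceless consonant (p/t/k/s/f). No change.
Rule 3: Final Devoicing: final consonant 'w' is not one of the voiced obstruents b/d/g/v/z. No change.
Final form: 'bataw'

bataw


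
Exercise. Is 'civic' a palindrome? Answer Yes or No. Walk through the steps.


Forward: 'civic'
Reversed: 'civic'
They are identical.

Yes


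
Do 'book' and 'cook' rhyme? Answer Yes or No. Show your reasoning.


Rime (stressed vowel + following sounds) of 'book': -ook = /ʊk/
Rime of 'cook': -ook = /ʊk/
/ʊk/ and /ʊk/ are the same ending sound, so the words rhyme.

Yes


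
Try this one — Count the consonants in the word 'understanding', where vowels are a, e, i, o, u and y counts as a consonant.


Consonants in 'understanding': n, d, r, s, t, n, d, n, g = 9 consonants.

9


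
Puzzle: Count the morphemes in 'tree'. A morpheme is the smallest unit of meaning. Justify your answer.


Decomposition: tree (free morpheme) = 1 morpheme(s)

1 morphemes


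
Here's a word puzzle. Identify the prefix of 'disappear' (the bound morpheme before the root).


The word 'disappear' = 'dis' (prefix) + 'appear' (root). The prefix is 'dis'.

dis


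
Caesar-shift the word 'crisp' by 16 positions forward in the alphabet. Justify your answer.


Shift each letter by 16: c -> s, r -> h, i -> y, s -> i, p -> f. Result: 'shyif'.

shyif


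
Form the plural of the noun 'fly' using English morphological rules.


Apply rule: Change -y to -ies (consonant + y). 'fly' becomes 'flies'.

flies


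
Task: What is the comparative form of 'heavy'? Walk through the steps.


Apply comparative formation (consonant + y: change y to i, add -er): 'heavy' -> 'heavier'.

heavier


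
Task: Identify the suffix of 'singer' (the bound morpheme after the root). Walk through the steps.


The word 'singer' = 'sing' (root) + '-er' (suffix). The suffix is '-er'.

er


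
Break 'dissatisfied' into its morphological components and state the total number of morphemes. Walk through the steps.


Step 1: Identify prefix: 'dis' (meaning: not/apart)
Step 2: Identify root: 'satisfy'
Step 3: Identify suffix(es): 'ed'
Decomposition: dis- (prefix: not/apart) + satisfy (root) + -ed (suffix: past)
Total morphemes: 3

3 morphemes (dis- (prefix: not/apart) + satisfy (root) + -ed (suffix: past))


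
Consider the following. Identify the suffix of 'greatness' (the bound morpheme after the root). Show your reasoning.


The word 'greatness' = 'great' (root) + '-ness' (suffix). The suffix is '-ness'.

ness


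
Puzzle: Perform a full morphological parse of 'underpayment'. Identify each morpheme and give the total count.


Step 1: Identify prefix: 'under' (meaning: beneath/insufficient)
Step 2: Identify root: 'pay'
Step 3: Identify suffix(es): 'ment'
Decomposition: under- (prefix: beneath/insufficient) + pay (root) + -ment (suffix: action/result)
Total morphemes: 3

3 morphemes (under- (prefix: beneath/insufficient) + pay (root) + -ment (suffix: action/result))


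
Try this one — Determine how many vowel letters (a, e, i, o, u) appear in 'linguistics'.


Vowels in 'linguistics': i, u, i, i = 4 vowels.

4


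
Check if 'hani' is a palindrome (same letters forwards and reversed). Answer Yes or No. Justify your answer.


Forward: 'hani'
Reversed: 'inah'
They differ.

No


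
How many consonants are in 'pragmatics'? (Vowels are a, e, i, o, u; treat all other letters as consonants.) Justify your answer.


Consonants in 'pragmatics': p, r, g, m, t, c, s = 7 consonants.

7


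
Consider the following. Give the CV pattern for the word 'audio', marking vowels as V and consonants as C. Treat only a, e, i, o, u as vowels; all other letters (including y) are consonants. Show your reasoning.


Letter mapping: a = V, u = V, d = C, i = V, o = V.

VVCVV


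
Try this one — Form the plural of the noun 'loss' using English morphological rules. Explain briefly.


Apply rule: Add -es (sibilant/fricative ending). 'loss' becomes 'losses'.

losses


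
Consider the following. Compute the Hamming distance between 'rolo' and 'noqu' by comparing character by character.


Alignment:
Position 1: 'r' vs 'n' = DIFFER
Position 2: 'o' vs 'o' = match
Position 3: 'l' vs 'q' = DIFFER
Position 4: 'o' vs 'u' = DIFFER
Total differences: 3

3


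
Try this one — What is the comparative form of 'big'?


Apply comparative formation (double final consonant, add -er): 'big' -> 'bigger'.

bigger


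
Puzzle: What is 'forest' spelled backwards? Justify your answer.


Reverse 'forest' character by character: 'tserof'.

tserof


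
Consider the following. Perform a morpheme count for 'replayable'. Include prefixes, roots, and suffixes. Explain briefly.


Decomposition: re- (prefix) + play (root) + -able (suffix) = 3 morpheme(s)

3 morphemes


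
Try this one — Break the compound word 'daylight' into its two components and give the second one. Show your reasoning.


Split 'daylight' into 'day' + 'light'. The second part is 'light'.

light


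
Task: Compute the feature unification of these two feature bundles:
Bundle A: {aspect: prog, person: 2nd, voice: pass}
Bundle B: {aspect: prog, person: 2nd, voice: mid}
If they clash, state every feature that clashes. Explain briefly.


Compare features:
aspect: A=prog vs B=prog -> unified: prog
person: A=2nd vs B=2nd -> unified: 2nd
voice: A=pass vs B=mid -> CLASH
Clash detected on feature 'voice' (pass vs mid); unification fails.

CLASH on 'voice' (pass vs mid)


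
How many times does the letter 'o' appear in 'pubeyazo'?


Letter 'o' in 'pubeyazo': found at position(s) 8 = 1 occurrence(s).

1


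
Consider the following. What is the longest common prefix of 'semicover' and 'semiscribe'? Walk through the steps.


Compare from the start: 4 characters match: 'semi'. Mismatch at position 5: 'c' vs 's'.

semi


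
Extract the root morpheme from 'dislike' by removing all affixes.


Remove prefix 'dis' from 'dislike' to get root 'like'.

like


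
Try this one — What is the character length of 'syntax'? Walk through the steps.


Spell out 'syntax' and number each letter: s(1), y(2), n(3), t(4), a(5), x(6). Total: 6 letters.

6


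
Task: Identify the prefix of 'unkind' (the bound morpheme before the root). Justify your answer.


The word 'unkind' = 'un' (prefix) + 'kind' (root). The prefix is 'un'.

un


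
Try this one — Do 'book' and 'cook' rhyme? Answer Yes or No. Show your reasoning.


Rime (stressed vowel + following sounds) of 'book': -ook = /ʊk/
Rime of 'cook': -ook = /ʊk/
/ʊk/ and /ʊk/ are the same ending sound, so the words rhyme.

Yes


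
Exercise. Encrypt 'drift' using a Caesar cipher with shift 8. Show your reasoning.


Shift each letter by 8: d -> l, r -> z, i -> q, f -> n, t -> b. Result: 'lzqnb'.

lzqnb


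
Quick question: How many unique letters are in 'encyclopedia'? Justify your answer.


Unique letters in 'encyclopedia': {a, c, d, e, i, l, n, o, p, y} = 10 distinct letters.

10


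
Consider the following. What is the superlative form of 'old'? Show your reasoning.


Apply superlative formation (add -est): 'old' -> 'oldest'.

oldest


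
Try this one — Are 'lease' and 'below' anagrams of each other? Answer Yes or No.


Sorted letters of 'lease': 'aeels'
Sorted letters of 'below': 'below'
They do not match.

No


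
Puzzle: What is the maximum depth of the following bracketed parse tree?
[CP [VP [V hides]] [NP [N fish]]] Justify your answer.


Count bracket nesting levels:
'[' at pos 0: depth = 1
'[' at pos 4: depth = 2
'[' at pos 8: depth = 3
'[' at pos 19: depth = 2
'[' at pos 23: depth = 3
Maximum depth reached: 3

3


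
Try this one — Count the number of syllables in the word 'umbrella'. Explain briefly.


Break 'umbrella' into syllables: um-brel-la -> um | brel | la = 3 syllables

3 syllables


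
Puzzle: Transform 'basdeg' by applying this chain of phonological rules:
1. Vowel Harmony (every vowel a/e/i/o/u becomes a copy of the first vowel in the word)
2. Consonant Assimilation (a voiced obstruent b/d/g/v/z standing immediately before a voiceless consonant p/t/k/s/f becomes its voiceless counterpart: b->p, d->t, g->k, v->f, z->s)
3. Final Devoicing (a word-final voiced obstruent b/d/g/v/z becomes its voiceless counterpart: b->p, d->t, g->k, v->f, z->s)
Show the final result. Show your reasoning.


Starting form: 'basdeg'
Rule 1: Vowel Harmony: all vowels become 'a' (matching first vowel). 'basdeg' -> 'basdag'
Rule 2: Consonant Assimilation: no voiced obstruent (b/d/g/v/z) stands immediately before a voiceless consonant (p/t/k/s/f). No change.
Rule 3: Final Devoicing: word-final voiced obstruent 'g' becomes voiceless 'k'. 'basdag' -> 'basdak'
Final form: 'basdak'

basdak


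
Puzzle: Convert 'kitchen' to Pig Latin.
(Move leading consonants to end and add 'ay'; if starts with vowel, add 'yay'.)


'kitchen': move consonant cluster 'k' to end and add 'ay': 'itchenkay'.

itchenkay


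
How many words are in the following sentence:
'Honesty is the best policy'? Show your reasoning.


Split into words: Honesty | is | the | best | policy = 5 words.

5


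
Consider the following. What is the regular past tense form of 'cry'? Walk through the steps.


Apply rule: Change -y to -ied. 'cry' becomes 'cried'.

cried


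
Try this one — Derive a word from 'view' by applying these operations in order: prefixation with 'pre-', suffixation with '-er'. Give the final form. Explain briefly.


Step 1: Add prefix 'pre-' to 'view' = 'preview'
Step 2: Add suffix '-er' to 'preview' = 'previewer'

previewer


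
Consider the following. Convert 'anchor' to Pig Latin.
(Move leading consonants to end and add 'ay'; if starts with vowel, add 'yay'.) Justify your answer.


'anchor' starts with a vowel, so add 'yay': 'anchoryay'.

anchoryay


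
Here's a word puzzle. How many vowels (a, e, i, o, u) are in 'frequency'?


Vowels in 'frequency': e, u, e = 3 vowels.

3


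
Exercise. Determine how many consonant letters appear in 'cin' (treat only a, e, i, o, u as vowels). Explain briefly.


Consonants in 'cin': c, n = 2 consonants.

2


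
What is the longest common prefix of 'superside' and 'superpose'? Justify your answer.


Compare from the start: 5 characters match: 'super'. Mismatch at position 6: 's' vs 'p'.

super


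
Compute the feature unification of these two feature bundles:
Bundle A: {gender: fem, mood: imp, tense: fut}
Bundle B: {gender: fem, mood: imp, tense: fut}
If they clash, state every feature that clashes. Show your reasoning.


Compare features:
gender: A=fem vs B=fem -> unified: fem
mood: A=imp vs B=imp -> unified: imp
tense: A=fut vs B=fut -> unified: fut
No clashes found.

Unified: {gender: fem, mood: imp, tense: fut}


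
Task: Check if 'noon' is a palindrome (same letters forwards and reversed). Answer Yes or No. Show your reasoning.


Forward: 'noon'
Reversed: 'noon'
They are identical.

Yes


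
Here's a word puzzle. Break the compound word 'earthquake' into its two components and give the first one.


Split 'earthquake' into 'earth' + 'quake'. The first part is 'earth'.

earth


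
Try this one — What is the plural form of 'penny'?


Apply rule: Change -y to -ies (consonant + y). 'penny' becomes 'pennies'.

pennies


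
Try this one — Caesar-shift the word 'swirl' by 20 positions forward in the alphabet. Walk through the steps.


Shift each letter by 20: s -> m, w -> q, i -> c, r -> l, l -> f. Result: 'mqclf'.

mqclf


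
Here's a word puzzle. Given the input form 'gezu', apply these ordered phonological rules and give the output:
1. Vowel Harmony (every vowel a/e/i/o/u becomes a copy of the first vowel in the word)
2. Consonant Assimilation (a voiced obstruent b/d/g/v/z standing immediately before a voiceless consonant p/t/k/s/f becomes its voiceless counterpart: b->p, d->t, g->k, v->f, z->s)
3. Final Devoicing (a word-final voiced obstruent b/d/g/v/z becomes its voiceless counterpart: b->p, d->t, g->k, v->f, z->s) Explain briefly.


Starting form: 'gezu'
Rule 1: Vowel Harmony: all vowels become 'e' (matching first vowel). 'gezu' -> 'geze'
Rule 2: Consonant Assimilation: no voiced obstruent (b/d/g/v/z) stands immediately before a voiceless consonant (p/t/k/s/f). No change.
Rule 3: Final Devoicing: the word ends in the vowel 'e', not a consonant. No change.
Final form: 'geze'

geze


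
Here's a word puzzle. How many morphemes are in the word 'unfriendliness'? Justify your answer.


Decomposition: un- (prefix) + friend (root) + -ly (suffix) + -ness (suffix) = 4 morpheme(s)

4 morphemes


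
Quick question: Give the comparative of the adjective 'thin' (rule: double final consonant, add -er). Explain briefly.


Apply comparative formation (double final consonant, add -er): 'thin' -> 'thinner'.

thinner


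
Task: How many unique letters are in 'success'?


Unique letters in 'success': {c, e, s, u} = 4 distinct letters.

4


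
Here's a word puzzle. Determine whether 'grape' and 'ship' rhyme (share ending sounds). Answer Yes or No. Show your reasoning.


Rime (stressed vowel + following sounds) of 'grape': -ape = /eɪp/
Rime of 'ship': -ip = /ɪp/
/eɪp/ and /ɪp/ are different ending sounds, so the words do not rhyme.

No


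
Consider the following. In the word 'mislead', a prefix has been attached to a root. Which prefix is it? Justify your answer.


The word 'mislead' = 'mis' (prefix) + 'lead' (root). The prefix is 'mis'.

mis


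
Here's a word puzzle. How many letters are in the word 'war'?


Spell out 'war' and number each letter: w(1), a(2), r(3). Total: 3 letters.

3


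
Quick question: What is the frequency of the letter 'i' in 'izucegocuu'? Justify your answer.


Letter 'i' in 'izucegocuu': found at position(s) 1 = 1 occurrence(s).

1


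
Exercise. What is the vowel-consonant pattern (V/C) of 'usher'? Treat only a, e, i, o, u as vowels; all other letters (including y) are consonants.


Letter mapping: u = V, s = C, h = C, e = V, r = C.

VCCVC


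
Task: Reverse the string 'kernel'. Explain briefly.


Reverse 'kernel' character by character: 'lenrek'.

lenrek


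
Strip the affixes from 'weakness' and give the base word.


Remove suffix '-ness' from 'weakness' to get root 'weak'.

weak


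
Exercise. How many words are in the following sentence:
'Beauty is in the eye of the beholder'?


Split into words: Beauty | is | in | the | eye | of | the | beholder = 8 words.

8


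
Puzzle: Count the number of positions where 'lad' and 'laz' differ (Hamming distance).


Alignment:
Position 1: 'l' vs 'l' = match
Position 2: 'a' vs 'a' = match
Position 3: 'd' vs 'z' = DIFFER
Total differences: 1

1


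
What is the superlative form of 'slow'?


Apply superlative formation (add -est): 'slow' -> 'slowest'.

slowest


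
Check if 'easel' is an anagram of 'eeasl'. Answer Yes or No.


Sorted letters of 'easel': 'aeels'
Sorted letters of 'eeasl': 'aeels'
They match.

Yes


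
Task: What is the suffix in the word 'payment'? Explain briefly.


The word 'payment' = 'pay' (root) + '-ment' (suffix). The suffix is '-ment'.

ment


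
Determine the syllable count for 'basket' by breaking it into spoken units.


Break 'basket' into syllables: bas-ket -> bas | ket = 2 syllables

2 syllables


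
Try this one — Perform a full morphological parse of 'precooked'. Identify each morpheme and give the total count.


Step 1: Identify prefix: 'pre' (meaning: before)
Step 2: Identify root: 'cook'
Step 3: Identify suffix(es): 'ed'
Decomposition: pre- (prefix: before) + cook (root) + -ed (suffix: past)
Total morphemes: 3

3 morphemes (pre- (prefix: before) + cook (root) + -ed (suffix: past))


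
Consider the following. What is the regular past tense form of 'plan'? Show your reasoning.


Apply rule: Double final consonant and add -ed. 'plan' becomes 'planned'.

planned


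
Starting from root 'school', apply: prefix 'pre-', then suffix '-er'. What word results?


Step 1: Add prefix 'pre-' to 'school' = 'preschool'
Step 2: Add suffix '-er' to 'preschool' = 'preschooler'

preschooler


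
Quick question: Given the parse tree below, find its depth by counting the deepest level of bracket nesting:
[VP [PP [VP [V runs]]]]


Count bracket nesting levels:
'[' at pos 0: depth = 1
'[' at pos 4: depth = 2
'[' at pos 8: depth = 3
'[' at pos 12: depth = 4
Maximum depth reached: 4

4


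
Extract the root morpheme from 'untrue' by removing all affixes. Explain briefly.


Remove prefix 'un' from 'untrue' to get root 'true'.

true


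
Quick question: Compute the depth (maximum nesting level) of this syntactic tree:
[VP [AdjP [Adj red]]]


Count bracket nesting levels:
'[' at pos 0: depth = 1
'[' at pos 4: depth = 2
'[' at pos 10: depth = 3
Maximum depth reached: 3

3


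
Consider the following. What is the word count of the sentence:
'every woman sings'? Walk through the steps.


Split into words: every | woman | sings = 3 words.

3


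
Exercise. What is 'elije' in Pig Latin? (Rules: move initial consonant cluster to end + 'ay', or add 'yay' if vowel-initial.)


'elije' starts with a vowel, so add 'yay': 'elijeyay'.

elijeyay


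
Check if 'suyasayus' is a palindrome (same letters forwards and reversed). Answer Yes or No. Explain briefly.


Forward: 'suyasayus'
Reversed: 'suyasayus'
They are identical.

Yes


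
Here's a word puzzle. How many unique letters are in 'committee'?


Unique letters in 'committee': {c, e, i, m, o, t} = 6 distinct letters.

6


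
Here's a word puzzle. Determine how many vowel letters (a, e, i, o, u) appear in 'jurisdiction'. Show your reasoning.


Vowels in 'jurisdiction': u, i, i, i, o = 5 vowels.

5


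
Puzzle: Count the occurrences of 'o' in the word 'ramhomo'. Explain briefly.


Letter 'o' in 'ramhomo': found at position(s) 5, 7 = 2 occurrence(s).

2


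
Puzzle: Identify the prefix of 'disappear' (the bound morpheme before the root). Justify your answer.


The word 'disappear' = 'dis' (prefix) + 'appear' (root). The prefix is 'dis'.

dis


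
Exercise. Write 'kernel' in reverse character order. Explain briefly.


Reverse 'kernel' character by character: 'lenrek'.

lenrek


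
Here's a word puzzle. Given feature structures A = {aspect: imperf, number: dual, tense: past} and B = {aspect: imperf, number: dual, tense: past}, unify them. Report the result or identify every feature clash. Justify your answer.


Compare features:
aspect: A=imperf vs B=imperf -> unified: imperf
number: A=dual vs B=dual -> unified: dual
tense: A=past vs B=past -> unified: past
No clashes found.

Unified: {aspect: imperf, number: dual, tense: past}


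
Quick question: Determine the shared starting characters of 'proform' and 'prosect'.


Compare from the start: 3 characters match: 'pro'. Mismatch at position 4: 'f' vs 's'.

pro


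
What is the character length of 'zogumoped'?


Spell out 'zogumoped' and number each letter: z(1), o(2), g(3), u(4), m(5), o(6), p(7), e(8), d(9). Total: 9 letters.

9


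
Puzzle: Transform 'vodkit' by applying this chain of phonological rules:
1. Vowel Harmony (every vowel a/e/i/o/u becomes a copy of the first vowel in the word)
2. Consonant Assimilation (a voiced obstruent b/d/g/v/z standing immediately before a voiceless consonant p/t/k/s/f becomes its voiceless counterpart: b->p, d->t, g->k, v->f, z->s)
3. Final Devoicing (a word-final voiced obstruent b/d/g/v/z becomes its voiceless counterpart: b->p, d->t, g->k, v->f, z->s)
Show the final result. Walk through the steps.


Starting form: 'vodkit'
Rule 1: Vowel Harmony: all vowels become 'o' (matching first vowel). 'vodkit' -> 'vodkot'
Rule 2: Consonant Assimilation: voiced obstruent before voiceless consonant becomes voiceless ('dk' -> 'tk'). 'vodkot' -> 'votkot'
Rule 3: Final Devoicing: final consonant 't' is not one of the voiced obstruents b/d/g/v/z. No change.
Final form: 'votkot'

votkot


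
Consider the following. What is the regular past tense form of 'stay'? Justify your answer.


Apply rule: Add -ed. 'stay' becomes 'stayed'.

stayed


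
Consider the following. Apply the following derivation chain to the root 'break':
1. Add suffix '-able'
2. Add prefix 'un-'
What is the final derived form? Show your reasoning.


Step 1: Add suffix '-able' to 'break' = 'breakable'
Step 2: Add prefix 'un-' to 'breakable' = 'unbreakable'

unbreakable


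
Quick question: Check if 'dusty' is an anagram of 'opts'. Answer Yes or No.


Sorted letters of 'dusty': 'dstuy'
Sorted letters of 'opts': 'opst'
They do not match.

No


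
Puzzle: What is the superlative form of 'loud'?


Apply superlative formation (add -est): 'loud' -> 'loudest'.

loudest


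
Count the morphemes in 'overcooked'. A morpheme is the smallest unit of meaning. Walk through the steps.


Decomposition: over- (prefix) + cook (root) + -ed (suffix) = 3 morpheme(s)

3 morphemes


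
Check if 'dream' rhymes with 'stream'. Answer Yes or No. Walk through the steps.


Rime (stressed vowel + following sounds) of 'dream': -eam = /iːm/
Rime of 'stream': -eam = /iːm/
/iːm/ and /iːm/ are the same ending sound, so the words rhyme.

Yes


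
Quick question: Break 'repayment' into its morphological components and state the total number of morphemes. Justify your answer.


Step 1: Identify prefix: 're' (meaning: again)
Step 2: Identify root: 'pay'
Step 3: Identify suffix(es): 'ment'
Decomposition: re- (prefix: again) + pay (root) + -ment (suffix: action/result)
Total morphemes: 3

3 morphemes (re- (prefix: again) + pay (root) + -ment (suffix: action/result))


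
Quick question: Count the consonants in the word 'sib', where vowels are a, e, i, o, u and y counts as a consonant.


Consonants in 'sib': s, b = 2 consonants.

2


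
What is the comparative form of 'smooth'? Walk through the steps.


Apply comparative formation (add -er): 'smooth' -> 'smoother'.

smoother


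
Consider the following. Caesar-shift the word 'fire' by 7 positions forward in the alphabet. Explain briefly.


Shift each letter by 7: f -> m, i -> p, r -> y, e -> l. Result: 'mpyl'.

mpyl


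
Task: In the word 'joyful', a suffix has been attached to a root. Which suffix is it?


The word 'joyful' = 'joy' (root) + '-ful' (suffix). The suffix is '-ful'.

ful


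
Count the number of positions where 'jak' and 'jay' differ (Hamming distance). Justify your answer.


Alignment:
Position 1: 'j' vs 'j' = match
Position 2: 'a' vs 'a' = match
Position 3: 'k' vs 'y' = DIFFER
Total differences: 1

1


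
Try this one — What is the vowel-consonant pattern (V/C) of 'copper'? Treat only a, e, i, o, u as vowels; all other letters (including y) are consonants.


Letter mapping: c = C, o = V, p = C, p = C, e = V, r = C.

CVCCVC


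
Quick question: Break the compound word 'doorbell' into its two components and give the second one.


Split 'doorbell' into 'door' + 'bell'. The second part is 'bell'.

bell


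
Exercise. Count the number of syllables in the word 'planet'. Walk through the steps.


Break 'planet' into syllables: plan-et -> plan | et = 2 syllables

2 syllables


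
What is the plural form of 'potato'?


Apply rule: Add -es (consonant + o). 'potato' becomes 'potatoes'.

potatoes


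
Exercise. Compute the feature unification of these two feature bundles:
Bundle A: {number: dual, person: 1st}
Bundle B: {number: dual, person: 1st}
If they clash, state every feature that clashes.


Compare features:
number: A=dual vs B=dual -> unified: dual
person: A=1st vs B=1st -> unified: 1st
No clashes found.

Unified: {number: dual, person: 1st}


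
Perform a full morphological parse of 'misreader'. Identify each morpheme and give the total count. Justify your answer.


Step 1: Identify prefix: 'mis' (meaning: wrongly)
Step 2: Identify root: 'read'
Step 3: Identify suffix(es): 'er'
Decomposition: mis- (prefix: wrongly) + read (root) + -er (suffix: one who)
Total morphemes: 3

3 morphemes (mis- (prefix: wrongly) + read (root) + -er (suffix: one who))


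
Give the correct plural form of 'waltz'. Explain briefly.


Apply rule: Add -es (sibilant/fricative ending). 'waltz' becomes 'waltzes'.

waltzes


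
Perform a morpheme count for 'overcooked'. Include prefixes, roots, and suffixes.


Decomposition: over- (prefix) + cook (root) + -ed (suffix) = 3 morpheme(s)

3 morphemes


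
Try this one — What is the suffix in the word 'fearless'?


The word 'fearless' = 'fear' (root) + '-less' (suffix). The suffix is '-less'.

less


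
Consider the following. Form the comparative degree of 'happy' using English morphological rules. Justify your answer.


Apply comparative formation (consonant + y: change y to i, add -er): 'happy' -> 'happier'.

happier


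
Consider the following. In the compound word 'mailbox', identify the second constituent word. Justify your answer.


Split 'mailbox' into 'mail' + 'box'. The second part is 'box'.

box
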